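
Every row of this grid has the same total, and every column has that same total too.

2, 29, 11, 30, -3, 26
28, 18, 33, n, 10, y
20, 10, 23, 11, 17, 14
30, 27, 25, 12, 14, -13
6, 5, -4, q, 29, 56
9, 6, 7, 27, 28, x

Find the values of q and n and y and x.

q = 3, n = 12, y = -6, x = 18

Rows 1 and 3 both sum to 95, so that's the common total.
Row 6: 9 + 6 + 7 + 27 + 28 = 77, so its missing entry is 95 − 77 = 18.
Column 6: 26 + 14 − 13 + 56 + 18 = 101, so its missing entry is 95 − 101 = -6.
Row 2: 28 + 18 + 33 + 10 − 6 = 83, so its missing entry is 95 − 83 = 12.
Row 5: 6 + 5 − 4 + 29 + 56 = 92, so its missing entry is 95 − 92 = 3.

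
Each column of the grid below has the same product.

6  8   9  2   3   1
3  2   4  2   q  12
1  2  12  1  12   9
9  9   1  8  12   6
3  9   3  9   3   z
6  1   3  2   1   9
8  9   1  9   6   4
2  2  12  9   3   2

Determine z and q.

z = 1, q = 2

Columns 1 and 2 each multiply to 46656, so every column has product 46656.
Column 6: 1×12×9×6×9×4×2 = 46656, so the missing entry is 46656 ÷ 46656 = 1.
Column 5: 3×12×12×3×1×6×3 = 23328, so the missing entry is 46656 ÷ 23328 = 2.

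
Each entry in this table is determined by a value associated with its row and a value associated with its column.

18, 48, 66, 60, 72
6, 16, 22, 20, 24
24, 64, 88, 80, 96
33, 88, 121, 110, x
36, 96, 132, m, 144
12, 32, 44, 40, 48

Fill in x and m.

x = 132, m = 120

Each row is a constant multiple of every other row — this is a multiplication table with the headers hidden.
Row 4 is 33/18 = 11/6 times row 1, so its entry in column 5 is 72 × 11/6 = 132.
Row 5 is 36/18 = 2/1 times row 1, so its entry in column 4 is 60 × 2/1 = 120.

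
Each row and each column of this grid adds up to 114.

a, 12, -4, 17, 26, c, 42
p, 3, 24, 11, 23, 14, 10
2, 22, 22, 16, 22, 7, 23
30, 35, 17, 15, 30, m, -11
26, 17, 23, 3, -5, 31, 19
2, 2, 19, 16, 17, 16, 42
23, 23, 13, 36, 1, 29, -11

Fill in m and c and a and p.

Row 2: 3 + 24 + 11 + 23 + 14 + 10 = 85, so its missing entry is 114 − 85 = 29.
Column 1: 29 + 2 + 30 + 26 + 2 + 23 = 112, so its missing entry is 114 − 112 = 2.
Row 4: 30 + 35 + 17 + 15 + 30 − 11 = 116, so its missing entry is 114 − 116 = -2.
Row 1: 2 + 12 − 4 + 17 + 26 + 42 = 95, so its missing entry is 114 − 95 = 19.

m = -2, c = 19, a = 2, p = 29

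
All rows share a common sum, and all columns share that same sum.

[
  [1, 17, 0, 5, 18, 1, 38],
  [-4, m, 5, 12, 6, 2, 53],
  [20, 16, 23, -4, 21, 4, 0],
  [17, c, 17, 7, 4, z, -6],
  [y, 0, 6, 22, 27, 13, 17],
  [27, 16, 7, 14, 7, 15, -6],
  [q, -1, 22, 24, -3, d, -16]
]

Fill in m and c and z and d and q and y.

Rows 1 and 3 both sum to 80, so that's the common total.
Row 5: 0 + 6 + 22 + 27 + 13 + 17 = 85, so its missing entry is 80 − 85 = -5.
Row 2: -4 + 5 + 12 + 6 + 2 + 53 = 74, so its missing entry is 80 − 74 = 6.
Column 2: 17 + 6 + 16 + 0 + 16 − 1 = 54, so its missing entry is 80 − 54 = 26.
Column 1: 1 − 4 + 20 + 17 − 5 + 27 = 56, so its missing entry is 80 − 56 = 24.
Row 7: 24 − 1 + 22 + 24 − 3 − 16 = 50, so its missing entry is 80 − 50 = 30.
Row 4: 17 + 26 + 17 + 7 + 4 − 6 = 65, so its missing entry is 80 − 65 = 15.

m = 6, c = 26, z = 15, d = 30, q = 24, y = -5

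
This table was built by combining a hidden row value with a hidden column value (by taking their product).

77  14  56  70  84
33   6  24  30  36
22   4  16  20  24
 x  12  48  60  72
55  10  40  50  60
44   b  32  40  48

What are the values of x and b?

x = 66, b = 8

Each row is a constant multiple of every other row — this is a multiplication table with the headers hidden.
Row 4 is 60/70 = 6/7 times row 1, so its entry in column 1 is 77 × 6/7 = 66.
Row 6 is 40/70 = 4/7 times row 1, so its entry in column 2 is 14 × 4/7 = 8.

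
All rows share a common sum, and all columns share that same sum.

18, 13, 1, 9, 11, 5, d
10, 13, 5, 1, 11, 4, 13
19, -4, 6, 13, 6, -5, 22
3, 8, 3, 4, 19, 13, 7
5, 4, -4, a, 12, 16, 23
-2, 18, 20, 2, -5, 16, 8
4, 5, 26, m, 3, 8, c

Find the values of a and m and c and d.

a = 1, m = 27, c = -16, d = 0

Rows 2 and 3 both sum to 57, so that's the common total.
The known cells in row 1 total 57, leaving 57 − 57 = 0 for the blank.
The known cells in column 7 total 73, leaving 57 − 73 = -16 for the blank.
The known cells in row 7 total 30, leaving 57 − 30 = 27 for the blank.
The known cells in row 5 total 56, leaving 57 − 56 = 1 for the blank.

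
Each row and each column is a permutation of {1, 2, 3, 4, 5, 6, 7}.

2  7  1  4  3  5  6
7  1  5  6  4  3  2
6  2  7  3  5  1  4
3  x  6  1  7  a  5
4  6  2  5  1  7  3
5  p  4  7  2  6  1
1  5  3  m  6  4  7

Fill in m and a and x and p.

m = 2, a = 2, x = 4, p = 3

For row 7, column 4: row 7 already has {1, 3, 4, 5, 6, 7}; that leaves 2.
Cell (6,2): row 6 already has {1, 2, 4, 5, 6, 7} → 3.
At (row 4, col 2): column 2 already has {1, 2, 3, 5, 6, 7}, so the value is 4.
Cell (4,6): row 4 already has {1, 3, 4, 5, 6, 7} → 2.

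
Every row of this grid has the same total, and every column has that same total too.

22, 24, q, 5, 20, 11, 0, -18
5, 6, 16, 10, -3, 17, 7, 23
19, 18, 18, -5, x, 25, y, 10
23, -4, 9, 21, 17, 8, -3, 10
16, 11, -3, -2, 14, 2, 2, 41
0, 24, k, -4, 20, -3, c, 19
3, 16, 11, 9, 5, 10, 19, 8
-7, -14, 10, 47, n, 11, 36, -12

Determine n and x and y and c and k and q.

n = 10, x = -2, y = -2, c = 22, k = 3, q = 17

Rows 2 and 4 both sum to 81, so that's the common total.
Row 8 has -7 − 14 + 10 + 47 + 11 + 36 − 12 = 71; the blank must be 81 − 71 = 10.
Column 5 has 20 − 3 + 17 + 14 + 20 + 5 + 10 = 83; the blank must be 81 − 83 = -2.
Row 1 has 22 + 24 + 5 + 20 + 11 + 0 − 18 = 64; the blank must be 81 − 64 = 17.
Row 3 has 19 + 18 + 18 − 5 − 2 + 25 + 10 = 83; the blank must be 81 − 83 = -2.
Column 7 has 0 + 7 − 2 − 3 + 2 + 19 + 36 = 59; the blank must be 81 − 59 = 22.
Row 6 has 0 + 24 − 4 + 20 − 3 + 22 + 19 = 78; the blank must be 81 − 78 = 3.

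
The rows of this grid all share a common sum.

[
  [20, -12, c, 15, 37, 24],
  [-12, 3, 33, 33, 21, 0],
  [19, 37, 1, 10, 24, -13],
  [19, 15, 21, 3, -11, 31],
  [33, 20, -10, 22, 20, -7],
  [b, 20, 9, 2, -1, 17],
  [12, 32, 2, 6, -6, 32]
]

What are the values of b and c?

b = 31, c = -6

Row 2 sums to 78 and so does row 5; that's the common total.
In row 6 the known cells total 47, leaving 78 − 47 = 31.
In row 1 the known cells total 84, leaving 78 − 84 = -6.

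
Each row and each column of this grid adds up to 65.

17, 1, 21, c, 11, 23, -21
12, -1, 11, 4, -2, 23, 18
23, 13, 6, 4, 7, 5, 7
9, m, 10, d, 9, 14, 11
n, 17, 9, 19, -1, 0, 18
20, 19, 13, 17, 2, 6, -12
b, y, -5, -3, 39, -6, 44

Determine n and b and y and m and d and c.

Row 5: 17 + 9 + 19 − 1 + 0 + 18 = 62, so its missing entry is 65 − 62 = 3.
Row 1: 17 + 1 + 21 + 11 + 23 − 21 = 52, so its missing entry is 65 − 52 = 13.
Column 4: 13 + 4 + 4 + 19 + 17 − 3 = 54, so its missing entry is 65 − 54 = 11.
Row 4: 9 + 10 + 11 + 9 + 14 + 11 = 64, so its missing entry is 65 − 64 = 1.
Column 2: 1 − 1 + 13 + 1 + 17 + 19 = 50, so its missing entry is 65 − 50 = 15.
Row 7: 15 − 5 − 3 + 39 − 6 + 44 = 84, so its missing entry is 65 − 84 = -19.

n = 3, b = -19, y = 15, m = 1, d = 11, c = 13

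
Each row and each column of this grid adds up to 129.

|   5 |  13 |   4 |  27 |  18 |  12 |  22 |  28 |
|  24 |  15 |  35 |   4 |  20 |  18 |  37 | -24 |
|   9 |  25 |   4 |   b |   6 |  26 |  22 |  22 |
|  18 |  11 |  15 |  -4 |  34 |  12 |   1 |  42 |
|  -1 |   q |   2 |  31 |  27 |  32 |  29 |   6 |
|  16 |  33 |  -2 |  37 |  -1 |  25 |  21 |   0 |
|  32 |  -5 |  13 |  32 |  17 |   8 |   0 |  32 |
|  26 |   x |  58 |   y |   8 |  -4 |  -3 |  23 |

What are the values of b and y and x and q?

Row 3 has 9 + 25 + 4 + 6 + 26 + 22 + 22 = 114; the blank must be 129 − 114 = 15.
Row 5 has -1 + 2 + 31 + 27 + 32 + 29 + 6 = 126; the blank must be 129 − 126 = 3.
Column 2 has 13 + 15 + 25 + 11 + 3 + 33 − 5 = 95; the blank must be 129 − 95 = 34.
Row 8 has 26 + 34 + 58 + 8 − 4 − 3 + 23 = 142; the blank must be 129 − 142 = -13.

b = 15, y = -13, x = 34, q = 3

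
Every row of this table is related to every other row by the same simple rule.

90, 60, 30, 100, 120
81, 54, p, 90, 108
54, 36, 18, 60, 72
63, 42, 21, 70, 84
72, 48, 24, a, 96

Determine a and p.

Each row is a constant multiple of every other row — this is a multiplication table with the headers hidden.
Row 5 is 96/120 = 4/5 times row 1, so its entry in column 4 is 100 × 4/5 = 80.
Row 2 is 108/120 = 9/10 times row 1, so its entry in column 3 is 30 × 9/10 = 27.

a = 80, p = 27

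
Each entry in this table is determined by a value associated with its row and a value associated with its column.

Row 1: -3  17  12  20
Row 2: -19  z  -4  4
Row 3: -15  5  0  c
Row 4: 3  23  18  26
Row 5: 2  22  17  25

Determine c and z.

The difference between any two rows is the same in every column — this is an addition table with the headers hidden.
Row 3 minus row 1 is 0 − 12 = -12, so its entry in column 4 is 20 + (-12) = 8.
Row 2 minus row 1 is -4 − 12 = -16, so its entry in column 2 is 17 + (-16) = 1.

c = 8, z = 1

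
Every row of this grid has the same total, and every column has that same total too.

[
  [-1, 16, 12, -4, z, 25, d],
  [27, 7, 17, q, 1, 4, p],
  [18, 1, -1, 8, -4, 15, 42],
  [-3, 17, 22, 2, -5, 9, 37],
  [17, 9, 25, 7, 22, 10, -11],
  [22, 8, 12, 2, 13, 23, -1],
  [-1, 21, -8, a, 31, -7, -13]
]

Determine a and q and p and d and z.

a = 56, q = 8, p = 15, d = 10, z = 21

Rows 3 and 4 both sum to 79, so that's the common total.
Column 5 has 1 − 4 − 5 + 22 + 13 + 31 = 58; the blank must be 79 − 58 = 21.
Row 1 has -1 + 16 + 12 − 4 + 21 + 25 = 69; the blank must be 79 − 69 = 10.
Column 7 has 10 + 42 + 37 − 11 − 1 − 13 = 64; the blank must be 79 − 64 = 15.
Row 7 has -1 + 21 − 8 + 31 − 7 − 13 = 23; the blank must be 79 − 23 = 56.
Row 2 has 27 + 7 + 17 + 1 + 4 + 15 = 71; the blank must be 79 − 71 = 8.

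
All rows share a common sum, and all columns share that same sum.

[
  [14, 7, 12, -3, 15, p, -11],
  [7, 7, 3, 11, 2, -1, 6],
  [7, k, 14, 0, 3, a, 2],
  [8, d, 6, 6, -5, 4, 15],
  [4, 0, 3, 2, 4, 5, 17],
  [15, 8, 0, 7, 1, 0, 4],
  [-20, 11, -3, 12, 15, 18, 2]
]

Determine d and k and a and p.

d = 1, k = 1, a = 8, p = 1

Rows 2 and 5 both sum to 35, so that's the common total.
Row 4: 8 + 6 + 6 − 5 + 4 + 15 = 34, so its missing entry is 35 − 34 = 1.
Column 2: 7 + 7 + 1 + 0 + 8 + 11 = 34, so its missing entry is 35 − 34 = 1.
Row 3: 7 + 1 + 14 + 0 + 3 + 2 = 27, so its missing entry is 35 − 27 = 8.
Row 1: 14 + 7 + 12 − 3 + 15 − 11 = 34, so its missing entry is 35 − 34 = 1.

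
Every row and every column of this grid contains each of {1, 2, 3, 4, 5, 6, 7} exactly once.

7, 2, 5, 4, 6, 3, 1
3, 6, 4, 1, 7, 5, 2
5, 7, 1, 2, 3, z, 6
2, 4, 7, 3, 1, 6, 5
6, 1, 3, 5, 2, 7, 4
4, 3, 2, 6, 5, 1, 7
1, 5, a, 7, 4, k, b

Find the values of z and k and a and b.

z = 4, k = 2, a = 6, b = 3

Cell (7,7): column 7 already has {1, 2, 4, 5, 6, 7} → 3.
For row 7, column 3: column 3 already has {1, 2, 3, 4, 5, 7}; that leaves 6.
At (row 3, col 6): row 3 already has {1, 2, 3, 5, 6, 7}, so the value is 4.
At (row 7, col 6): row 7 already has {1, 3, 4, 5, 6, 7}, so the value is 2.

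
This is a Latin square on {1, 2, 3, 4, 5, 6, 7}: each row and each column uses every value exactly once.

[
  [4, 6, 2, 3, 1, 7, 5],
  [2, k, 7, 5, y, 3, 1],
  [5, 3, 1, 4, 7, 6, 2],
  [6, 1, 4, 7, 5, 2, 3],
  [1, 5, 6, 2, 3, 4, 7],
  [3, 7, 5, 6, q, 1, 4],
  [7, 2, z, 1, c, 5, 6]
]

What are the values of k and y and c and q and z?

k = 4, y = 6, c = 4, q = 2, z = 3

For row 7, column 3: column 3 already has {1, 2, 4, 5, 6, 7}; that leaves 3.
Cell (2,2): column 2 already has {1, 2, 3, 5, 6, 7} → 4.
Cell (6,5): row 6 already has {1, 3, 4, 5, 6, 7} → 2.
Cell (7,5): row 7 already has {1, 2, 3, 5, 6, 7} → 4.
Cell (2,5): row 2 already has {1, 2, 3, 4, 5, 7} → 6.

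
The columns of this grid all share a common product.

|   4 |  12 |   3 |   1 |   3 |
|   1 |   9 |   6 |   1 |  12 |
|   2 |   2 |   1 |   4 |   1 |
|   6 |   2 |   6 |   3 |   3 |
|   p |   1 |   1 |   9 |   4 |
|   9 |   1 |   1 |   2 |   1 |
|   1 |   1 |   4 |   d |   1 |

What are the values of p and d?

p = 1, d = 2

Columns 2 and 3 each multiply to 432, so every column has product 432.
Column 1: 4×1×2×6×9×1 = 432, so the missing entry is 432 ÷ 432 = 1.
Column 4: 1×1×4×3×9×2 = 216, so the missing entry is 432 ÷ 216 = 2.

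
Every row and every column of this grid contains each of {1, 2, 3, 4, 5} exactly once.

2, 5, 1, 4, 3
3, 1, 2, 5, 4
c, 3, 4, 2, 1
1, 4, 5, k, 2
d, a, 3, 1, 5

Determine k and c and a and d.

Cell (3,1): row 3 already has {1, 2, 3, 4} → 5.
For row 5, column 1: column 1 already has {1, 2, 3, 5}; that leaves 4.
For row 4, column 4: row 4 already has {1, 2, 4, 5}; that leaves 3.
At (row 5, col 2): row 5 already has {1, 3, 4, 5}, so the value is 2.

k = 3, c = 5, a = 2, d = 4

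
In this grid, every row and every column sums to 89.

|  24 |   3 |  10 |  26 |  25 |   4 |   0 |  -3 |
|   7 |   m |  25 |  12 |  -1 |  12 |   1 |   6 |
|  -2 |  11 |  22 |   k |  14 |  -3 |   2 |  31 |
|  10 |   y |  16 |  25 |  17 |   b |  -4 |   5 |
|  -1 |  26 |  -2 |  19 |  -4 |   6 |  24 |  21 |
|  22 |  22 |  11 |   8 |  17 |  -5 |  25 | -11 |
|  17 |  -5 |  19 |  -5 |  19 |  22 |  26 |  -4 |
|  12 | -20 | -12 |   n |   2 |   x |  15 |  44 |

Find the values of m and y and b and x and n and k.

Row 2 has 7 + 25 + 12 − 1 + 12 + 1 + 6 = 62; the blank must be 89 − 62 = 27.
Column 2 has 3 + 27 + 11 + 26 + 22 − 5 − 20 = 64; the blank must be 89 − 64 = 25.
Row 3 has -2 + 11 + 22 + 14 − 3 + 2 + 31 = 75; the blank must be 89 − 75 = 14.
Column 4 has 26 + 12 + 14 + 25 + 19 + 8 − 5 = 99; the blank must be 89 − 99 = -10.
Row 8 has 12 − 20 − 12 − 10 + 2 + 15 + 44 = 31; the blank must be 89 − 31 = 58.
Row 4 has 10 + 25 + 16 + 25 + 17 − 4 + 5 = 94; the blank must be 89 − 94 = -5.

m = 27, y = 25, b = -5, x = 58, n = -10, k = 14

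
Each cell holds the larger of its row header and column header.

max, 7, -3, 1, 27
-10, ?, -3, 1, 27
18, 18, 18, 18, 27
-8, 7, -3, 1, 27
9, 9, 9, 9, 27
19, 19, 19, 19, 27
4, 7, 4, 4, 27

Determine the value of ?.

max(-10, 7) = 7.

7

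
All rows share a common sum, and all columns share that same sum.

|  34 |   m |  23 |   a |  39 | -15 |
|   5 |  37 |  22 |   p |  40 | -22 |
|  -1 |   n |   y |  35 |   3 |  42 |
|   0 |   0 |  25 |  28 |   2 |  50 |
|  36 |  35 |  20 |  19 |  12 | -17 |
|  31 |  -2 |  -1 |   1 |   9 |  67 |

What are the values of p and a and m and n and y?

p = 23, a = -1, m = 25, n = 10, y = 16

Rows 4 and 5 both sum to 105, so that's the common total.
The known cells in column 3 total 89, leaving 105 − 89 = 16 for the blank.
The known cells in row 3 total 95, leaving 105 − 95 = 10 for the blank.
The known cells in column 2 total 80, leaving 105 − 80 = 25 for the blank.
The known cells in row 1 total 106, leaving 105 − 106 = -1 for the blank.
The known cells in row 2 total 82, leaving 105 − 82 = 23 for the blank.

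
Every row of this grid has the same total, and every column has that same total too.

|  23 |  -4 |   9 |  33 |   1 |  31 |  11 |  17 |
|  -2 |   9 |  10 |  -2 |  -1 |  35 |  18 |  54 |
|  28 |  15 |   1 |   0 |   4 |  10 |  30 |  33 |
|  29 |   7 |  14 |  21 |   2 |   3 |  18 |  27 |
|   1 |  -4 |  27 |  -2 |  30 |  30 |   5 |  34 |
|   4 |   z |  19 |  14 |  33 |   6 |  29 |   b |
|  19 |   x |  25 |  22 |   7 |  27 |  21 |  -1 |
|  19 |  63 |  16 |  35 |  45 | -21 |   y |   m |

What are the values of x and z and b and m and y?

Rows 1 and 2 both sum to 121, so that's the common total.
Row 7 has 19 + 25 + 22 + 7 + 27 + 21 − 1 = 120; the blank must be 121 − 120 = 1.
Column 2 has -4 + 9 + 15 + 7 − 4 + 1 + 63 = 87; the blank must be 121 − 87 = 34.
Row 6 has 4 + 34 + 19 + 14 + 33 + 6 + 29 = 139; the blank must be 121 − 139 = -18.
Column 8 has 17 + 54 + 33 + 27 + 34 − 18 − 1 = 146; the blank must be 121 − 146 = -25.
Row 8 has 19 + 63 + 16 + 35 + 45 − 21 − 25 = 132; the blank must be 121 − 132 = -11.

x = 1, z = 34, b = -18, m = -25, y = -11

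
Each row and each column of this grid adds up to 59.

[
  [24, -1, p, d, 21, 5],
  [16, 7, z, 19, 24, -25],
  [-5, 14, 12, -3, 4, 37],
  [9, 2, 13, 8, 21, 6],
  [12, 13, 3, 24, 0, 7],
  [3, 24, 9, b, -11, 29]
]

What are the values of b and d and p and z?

Row 6 has 3 + 24 + 9 − 11 + 29 = 54; the blank must be 59 − 54 = 5.
Row 2 has 16 + 7 + 19 + 24 − 25 = 41; the blank must be 59 − 41 = 18.
Column 3 has 18 + 12 + 13 + 3 + 9 = 55; the blank must be 59 − 55 = 4.
Row 1 has 24 − 1 + 4 + 21 + 5 = 53; the blank must be 59 − 53 = 6.

b = 5, d = 6, p = 4, z = 18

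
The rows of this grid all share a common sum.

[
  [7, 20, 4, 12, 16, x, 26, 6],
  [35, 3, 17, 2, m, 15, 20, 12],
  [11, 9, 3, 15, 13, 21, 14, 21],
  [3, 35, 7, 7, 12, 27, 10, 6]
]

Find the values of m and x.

The complete rows each total 107.
Row 2 is missing 107 − 104 = 3 (since 35 + 3 + 17 + 2 + 15 + 20 + 12 = 104).
Row 1 is missing 107 − 91 = 16 (since 7 + 20 + 4 + 12 + 16 + 26 + 6 = 91).

m = 3, x = 16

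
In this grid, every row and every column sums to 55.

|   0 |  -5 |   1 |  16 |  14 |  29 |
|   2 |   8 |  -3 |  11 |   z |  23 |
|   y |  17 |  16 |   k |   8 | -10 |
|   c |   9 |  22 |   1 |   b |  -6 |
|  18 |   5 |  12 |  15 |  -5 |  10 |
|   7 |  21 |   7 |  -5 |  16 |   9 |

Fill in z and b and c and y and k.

z = 14, b = 8, c = 21, y = 7, k = 17

The known cells in row 2 total 41, leaving 55 − 41 = 14 for the blank.
The known cells in column 5 total 47, leaving 55 − 47 = 8 for the blank.
The known cells in row 4 total 34, leaving 55 − 34 = 21 for the blank.
The known cells in column 1 total 48, leaving 55 − 48 = 7 for the blank.
The known cells in row 3 total 38, leaving 55 − 38 = 17 for the blank.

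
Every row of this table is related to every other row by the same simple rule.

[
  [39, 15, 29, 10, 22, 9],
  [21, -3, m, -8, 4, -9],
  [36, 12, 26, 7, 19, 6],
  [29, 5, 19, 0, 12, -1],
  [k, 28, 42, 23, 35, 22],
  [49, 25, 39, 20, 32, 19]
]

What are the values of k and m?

k = 52, m = 11

The difference between any two rows is the same in every column — this is an addition table with the headers hidden.
Row 5 minus row 1 is 23 − 10 = 13, so its entry in column 1 is 39 + 13 = 52.
Row 2 minus row 1 is -8 − 10 = -18, so its entry in column 3 is 29 + (-18) = 11.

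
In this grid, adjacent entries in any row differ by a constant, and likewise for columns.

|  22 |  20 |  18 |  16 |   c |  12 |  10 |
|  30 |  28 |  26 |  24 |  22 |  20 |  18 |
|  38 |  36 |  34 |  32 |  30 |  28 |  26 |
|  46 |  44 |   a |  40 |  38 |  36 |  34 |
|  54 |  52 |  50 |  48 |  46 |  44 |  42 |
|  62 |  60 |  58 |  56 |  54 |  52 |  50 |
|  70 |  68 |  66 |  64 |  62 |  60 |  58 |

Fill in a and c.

Along each row the entries change by -2 per step; down each column they change by 8.
Row 4: from 46 at column 1, stepping by -2 to column 3 gives 42.
Row 1: from 22 at column 1, stepping by -2 to column 5 gives 14.

a = 42, c = 14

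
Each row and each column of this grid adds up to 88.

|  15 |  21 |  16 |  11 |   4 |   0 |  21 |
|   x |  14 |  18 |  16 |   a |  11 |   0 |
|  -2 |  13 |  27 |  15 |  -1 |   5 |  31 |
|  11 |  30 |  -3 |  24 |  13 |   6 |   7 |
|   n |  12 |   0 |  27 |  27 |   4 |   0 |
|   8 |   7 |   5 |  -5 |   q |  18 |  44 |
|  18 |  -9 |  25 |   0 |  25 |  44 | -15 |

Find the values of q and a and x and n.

Row 6 has 8 + 7 + 5 − 5 + 18 + 44 = 77; the blank must be 88 − 77 = 11.
Row 5 has 12 + 0 + 27 + 27 + 4 + 0 = 70; the blank must be 88 − 70 = 18.
Column 1 has 15 − 2 + 11 + 18 + 8 + 18 = 68; the blank must be 88 − 68 = 20.
Row 2 has 20 + 14 + 18 + 16 + 11 + 0 = 79; the blank must be 88 − 79 = 9.

q = 11, a = 9, x = 20, n = 18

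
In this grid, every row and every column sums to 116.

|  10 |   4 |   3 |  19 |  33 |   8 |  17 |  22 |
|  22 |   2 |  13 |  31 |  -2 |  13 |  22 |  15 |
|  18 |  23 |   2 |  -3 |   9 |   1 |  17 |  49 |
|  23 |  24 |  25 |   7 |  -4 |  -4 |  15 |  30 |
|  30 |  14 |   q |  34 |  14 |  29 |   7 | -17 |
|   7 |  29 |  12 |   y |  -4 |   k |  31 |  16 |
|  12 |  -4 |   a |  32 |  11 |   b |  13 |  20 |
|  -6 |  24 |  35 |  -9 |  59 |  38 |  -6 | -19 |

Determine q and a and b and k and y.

Row 5: 30 + 14 + 34 + 14 + 29 + 7 − 17 = 111, so its missing entry is 116 − 111 = 5.
Column 3: 3 + 13 + 2 + 25 + 5 + 12 + 35 = 95, so its missing entry is 116 − 95 = 21.
Row 7: 12 − 4 + 21 + 32 + 11 + 13 + 20 = 105, so its missing entry is 116 − 105 = 11.
Column 6: 8 + 13 + 1 − 4 + 29 + 11 + 38 = 96, so its missing entry is 116 − 96 = 20.
Row 6: 7 + 29 + 12 − 4 + 20 + 31 + 16 = 111, so its missing entry is 116 − 111 = 5.

q = 5, a = 21, b = 11, k = 20, y = 5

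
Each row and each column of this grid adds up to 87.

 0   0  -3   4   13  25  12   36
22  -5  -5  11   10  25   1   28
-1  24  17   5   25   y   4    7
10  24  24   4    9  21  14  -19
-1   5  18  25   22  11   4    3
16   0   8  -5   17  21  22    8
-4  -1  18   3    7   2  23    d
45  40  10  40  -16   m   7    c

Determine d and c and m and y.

The known cells in row 7 total 48, leaving 87 − 48 = 39 for the blank.
The known cells in row 3 total 81, leaving 87 − 81 = 6 for the blank.
The known cells in column 6 total 111, leaving 87 − 111 = -24 for the blank.
The known cells in row 8 total 102, leaving 87 − 102 = -15 for the blank.

d = 39, c = -15, m = -24, y = 6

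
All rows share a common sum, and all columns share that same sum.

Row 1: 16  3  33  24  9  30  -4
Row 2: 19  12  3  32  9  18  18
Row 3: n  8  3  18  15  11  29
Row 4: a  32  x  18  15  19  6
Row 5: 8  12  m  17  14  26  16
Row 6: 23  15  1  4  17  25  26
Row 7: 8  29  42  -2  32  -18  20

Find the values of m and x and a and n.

m = 18, x = 11, a = 10, n = 27

Rows 1 and 2 both sum to 111, so that's the common total.
Row 3: 8 + 3 + 18 + 15 + 11 + 29 = 84, so its missing entry is 111 − 84 = 27.
Row 5: 8 + 12 + 17 + 14 + 26 + 16 = 93, so its missing entry is 111 − 93 = 18.
Column 3: 33 + 3 + 3 + 18 + 1 + 42 = 100, so its missing entry is 111 − 100 = 11.
Row 4: 32 + 11 + 18 + 15 + 19 + 6 = 101, so its missing entry is 111 − 101 = 10.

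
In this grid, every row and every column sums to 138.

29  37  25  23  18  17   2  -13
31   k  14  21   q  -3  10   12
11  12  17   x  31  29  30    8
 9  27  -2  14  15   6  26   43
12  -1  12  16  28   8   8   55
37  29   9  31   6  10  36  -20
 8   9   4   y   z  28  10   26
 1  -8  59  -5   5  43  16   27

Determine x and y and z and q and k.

Column 2 has 37 + 12 + 27 − 1 + 29 + 9 − 8 = 105; the blank must be 138 − 105 = 33.
Row 2 has 31 + 33 + 14 + 21 − 3 + 10 + 12 = 118; the blank must be 138 − 118 = 20.
Column 5 has 18 + 20 + 31 + 15 + 28 + 6 + 5 = 123; the blank must be 138 − 123 = 15.
Row 3 has 11 + 12 + 17 + 31 + 29 + 30 + 8 = 138; the blank must be 138 − 138 = 0.
Row 7 has 8 + 9 + 4 + 15 + 28 + 10 + 26 = 100; the blank must be 138 − 100 = 38.

x = 0, y = 38, z = 15, q = 20, k = 33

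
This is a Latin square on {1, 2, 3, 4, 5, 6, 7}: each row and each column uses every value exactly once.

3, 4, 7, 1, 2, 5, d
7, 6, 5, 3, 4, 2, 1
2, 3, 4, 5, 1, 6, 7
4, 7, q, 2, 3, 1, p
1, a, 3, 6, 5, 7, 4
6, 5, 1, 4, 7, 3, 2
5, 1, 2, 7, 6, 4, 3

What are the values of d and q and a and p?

d = 6, q = 6, a = 2, p = 5

For row 4, column 3: column 3 already has {1, 2, 3, 4, 5, 7}; that leaves 6.
Cell (5,2): row 5 already has {1, 3, 4, 5, 6, 7} → 2.
Cell (4,7): row 4 already has {1, 2, 3, 4, 6, 7} → 5.
At (row 1, col 7): row 1 already has {1, 2, 3, 4, 5, 7}, so the value is 6.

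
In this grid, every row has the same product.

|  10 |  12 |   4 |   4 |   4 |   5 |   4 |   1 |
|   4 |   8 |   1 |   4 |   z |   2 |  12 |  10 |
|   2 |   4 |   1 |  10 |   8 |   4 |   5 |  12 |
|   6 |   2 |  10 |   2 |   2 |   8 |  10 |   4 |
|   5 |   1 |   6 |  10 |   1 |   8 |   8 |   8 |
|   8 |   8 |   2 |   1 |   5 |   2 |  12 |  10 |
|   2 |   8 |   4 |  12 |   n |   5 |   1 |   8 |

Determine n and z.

Rows 4 and 5 each multiply to 153600, so every row has product 153600.
Row 7: 2×8×4×12×5×1×8 = 30720, so the missing entry is 153600 ÷ 30720 = 5.
Row 2: 4×8×1×4×2×12×10 = 30720, so the missing entry is 153600 ÷ 30720 = 5.

n = 5, z = 5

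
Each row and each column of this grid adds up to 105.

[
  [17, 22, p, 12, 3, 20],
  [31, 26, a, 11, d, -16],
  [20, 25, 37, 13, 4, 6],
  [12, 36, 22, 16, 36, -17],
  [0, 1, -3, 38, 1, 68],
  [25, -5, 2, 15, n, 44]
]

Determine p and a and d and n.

Row 1 has 17 + 22 + 12 + 3 + 20 = 74; the blank must be 105 − 74 = 31.
Column 3 has 31 + 37 + 22 − 3 + 2 = 89; the blank must be 105 − 89 = 16.
Row 6 has 25 − 5 + 2 + 15 + 44 = 81; the blank must be 105 − 81 = 24.
Row 2 has 31 + 26 + 16 + 11 − 16 = 68; the blank must be 105 − 68 = 37.

p = 31, a = 16, d = 37, n = 24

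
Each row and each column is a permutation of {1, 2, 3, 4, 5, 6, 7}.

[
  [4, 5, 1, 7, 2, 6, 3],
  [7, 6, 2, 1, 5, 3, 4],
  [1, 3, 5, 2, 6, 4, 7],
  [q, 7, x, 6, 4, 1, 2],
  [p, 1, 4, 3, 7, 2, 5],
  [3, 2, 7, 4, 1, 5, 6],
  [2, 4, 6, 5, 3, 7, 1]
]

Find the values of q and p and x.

At (row 4, col 3): column 3 already has {1, 2, 4, 5, 6, 7}, so the value is 3.
For row 5, column 1: row 5 already has {1, 2, 3, 4, 5, 7}; that leaves 6.
Cell (4,1): row 4 already has {1, 2, 3, 4, 6, 7} → 5.

q = 5, p = 6, x = 3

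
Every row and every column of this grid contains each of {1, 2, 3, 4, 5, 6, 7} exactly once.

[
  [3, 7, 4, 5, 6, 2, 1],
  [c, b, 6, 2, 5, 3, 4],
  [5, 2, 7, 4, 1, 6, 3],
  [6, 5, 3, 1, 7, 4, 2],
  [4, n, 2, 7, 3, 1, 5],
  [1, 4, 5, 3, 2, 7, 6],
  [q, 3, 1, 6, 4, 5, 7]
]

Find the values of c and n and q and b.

Cell (5,2): row 5 already has {1, 2, 3, 4, 5, 7} → 6.
For row 2, column 2: column 2 already has {2, 3, 4, 5, 6, 7}; that leaves 1.
Cell (2,1): row 2 already has {1, 2, 3, 4, 5, 6} → 7.
At (row 7, col 1): row 7 already has {1, 3, 4, 5, 6, 7}, so the value is 2.

c = 7, n = 6, q = 2, b = 1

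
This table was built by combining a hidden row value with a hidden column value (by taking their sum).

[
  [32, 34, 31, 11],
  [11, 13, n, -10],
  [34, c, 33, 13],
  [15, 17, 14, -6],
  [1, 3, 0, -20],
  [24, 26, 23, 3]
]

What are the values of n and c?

The difference between any two rows is the same in every column — this is an addition table with the headers hidden.
Row 2 minus row 1 is -10 − 11 = -21, so its entry in column 3 is 31 + (-21) = 10.
Row 3 minus row 1 is 13 − 11 = 2, so its entry in column 2 is 34 + 2 = 36.

n = 10, c = 36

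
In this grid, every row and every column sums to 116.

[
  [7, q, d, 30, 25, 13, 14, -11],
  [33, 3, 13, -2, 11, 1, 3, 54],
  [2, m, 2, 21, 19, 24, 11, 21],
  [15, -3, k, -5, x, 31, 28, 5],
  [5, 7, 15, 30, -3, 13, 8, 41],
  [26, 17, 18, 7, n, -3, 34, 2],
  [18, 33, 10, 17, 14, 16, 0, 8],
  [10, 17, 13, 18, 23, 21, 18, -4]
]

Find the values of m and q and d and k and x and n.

The known cells in row 3 total 100, leaving 116 − 100 = 16 for the blank.
The known cells in column 2 total 90, leaving 116 − 90 = 26 for the blank.
The known cells in row 6 total 101, leaving 116 − 101 = 15 for the blank.
The known cells in column 5 total 104, leaving 116 − 104 = 12 for the blank.
The known cells in row 1 total 104, leaving 116 − 104 = 12 for the blank.
The known cells in row 4 total 83, leaving 116 − 83 = 33 for the blank.

m = 16, q = 26, d = 12, k = 33, x = 12, n = 15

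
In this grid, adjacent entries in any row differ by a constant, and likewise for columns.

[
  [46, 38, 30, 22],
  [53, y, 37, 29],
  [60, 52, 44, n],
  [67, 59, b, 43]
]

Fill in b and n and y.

Along each row the entries change by -8 per step; down each column they change by 7.
Row 4: from 67 at column 1, stepping by -8 to column 3 gives 51.
Row 3: from 60 at column 1, stepping by -8 to column 4 gives 36.
Row 2: from 53 at column 1, stepping by -8 to column 2 gives 45.

b = 51, n = 36, y = 45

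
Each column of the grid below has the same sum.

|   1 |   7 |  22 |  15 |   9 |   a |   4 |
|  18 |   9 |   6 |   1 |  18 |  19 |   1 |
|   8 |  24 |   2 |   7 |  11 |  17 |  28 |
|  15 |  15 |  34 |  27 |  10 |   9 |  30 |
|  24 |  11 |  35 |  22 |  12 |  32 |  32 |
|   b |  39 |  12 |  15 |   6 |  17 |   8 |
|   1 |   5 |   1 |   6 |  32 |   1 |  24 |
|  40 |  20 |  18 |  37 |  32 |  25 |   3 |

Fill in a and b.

a = 10, b = 23

The complete columns each total 130.
Column 6 is missing 130 − 120 = 10 (since 19 + 17 + 9 + 32 + 17 + 1 + 25 = 120).
Column 1 is missing 130 − 107 = 23 (since 1 + 18 + 8 + 15 + 24 + 1 + 40 = 107).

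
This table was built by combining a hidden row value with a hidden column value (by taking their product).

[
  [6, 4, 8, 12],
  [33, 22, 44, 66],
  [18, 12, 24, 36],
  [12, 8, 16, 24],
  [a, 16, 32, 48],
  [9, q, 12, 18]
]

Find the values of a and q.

Each row is a constant multiple of every other row — this is a multiplication table with the headers hidden.
Row 5 is 48/12 = 4/1 times row 1, so its entry in column 1 is 6 × 4/1 = 24.
Row 6 is 18/12 = 3/2 times row 1, so its entry in column 2 is 4 × 3/2 = 6.

a = 24, q = 6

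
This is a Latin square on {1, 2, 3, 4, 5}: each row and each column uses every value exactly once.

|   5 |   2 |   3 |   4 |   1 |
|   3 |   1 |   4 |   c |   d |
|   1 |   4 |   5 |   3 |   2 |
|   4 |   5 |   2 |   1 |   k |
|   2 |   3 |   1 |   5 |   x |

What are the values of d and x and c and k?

At (row 5, col 5): row 5 already has {1, 2, 3, 5}, so the value is 4.
At (row 2, col 4): column 4 already has {1, 3, 4, 5}, so the value is 2.
Cell (4,5): row 4 already has {1, 2, 4, 5} → 3.
At (row 2, col 5): row 2 already has {1, 2, 3, 4}, so the value is 5.

d = 5, x = 4, c = 2, k = 3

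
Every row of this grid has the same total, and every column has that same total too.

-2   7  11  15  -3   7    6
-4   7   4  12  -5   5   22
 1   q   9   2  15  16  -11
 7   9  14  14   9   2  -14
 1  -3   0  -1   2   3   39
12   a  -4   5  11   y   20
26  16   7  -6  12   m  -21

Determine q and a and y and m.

Rows 1 and 2 both sum to 41, so that's the common total.
The known cells in row 3 total 32, leaving 41 − 32 = 9 for the blank.
The known cells in column 2 total 45, leaving 41 − 45 = -4 for the blank.
The known cells in row 6 total 40, leaving 41 − 40 = 1 for the blank.
The known cells in row 7 total 34, leaving 41 − 34 = 7 for the blank.

q = 9, a = -4, y = 1, m = 7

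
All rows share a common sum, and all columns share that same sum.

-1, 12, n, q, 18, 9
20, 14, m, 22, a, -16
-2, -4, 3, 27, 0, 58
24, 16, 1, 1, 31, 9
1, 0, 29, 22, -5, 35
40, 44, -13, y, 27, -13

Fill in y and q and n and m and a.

Rows 3 and 4 both sum to 82, so that's the common total.
Column 5 has 18 + 0 + 31 − 5 + 27 = 71; the blank must be 82 − 71 = 11.
Row 2 has 20 + 14 + 22 + 11 − 16 = 51; the blank must be 82 − 51 = 31.
Column 3 has 31 + 3 + 1 + 29 − 13 = 51; the blank must be 82 − 51 = 31.
Row 1 has -1 + 12 + 31 + 18 + 9 = 69; the blank must be 82 − 69 = 13.
Row 6 has 40 + 44 − 13 + 27 − 13 = 85; the blank must be 82 − 85 = -3.

y = -3, q = 13, n = 31, m = 31, a = 11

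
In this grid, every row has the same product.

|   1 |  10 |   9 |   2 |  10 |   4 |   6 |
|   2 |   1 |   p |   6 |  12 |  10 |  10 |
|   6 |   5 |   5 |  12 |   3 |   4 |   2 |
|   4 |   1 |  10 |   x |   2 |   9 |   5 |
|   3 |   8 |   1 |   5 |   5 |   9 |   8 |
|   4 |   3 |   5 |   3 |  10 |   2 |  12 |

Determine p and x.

Rows 3 and 6 each multiply to 43200, so every row has product 43200.
Row 2: 2×1×6×12×10×10 = 14400, so the missing entry is 43200 ÷ 14400 = 3.
Row 4: 4×1×10×2×9×5 = 3600, so the missing entry is 43200 ÷ 3600 = 12.

p = 3, x = 12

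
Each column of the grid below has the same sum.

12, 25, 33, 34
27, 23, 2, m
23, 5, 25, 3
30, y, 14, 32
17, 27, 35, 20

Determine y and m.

y = 29, m = 20

Columns 1 and 3 both add up to 109, so every column sums to 109.
Column 2: 25 + 23 + 5 + 27 = 80, so the missing entry is 109 − 80 = 29.
Column 4: 34 + 3 + 32 + 20 = 89, so the missing entry is 109 − 89 = 20.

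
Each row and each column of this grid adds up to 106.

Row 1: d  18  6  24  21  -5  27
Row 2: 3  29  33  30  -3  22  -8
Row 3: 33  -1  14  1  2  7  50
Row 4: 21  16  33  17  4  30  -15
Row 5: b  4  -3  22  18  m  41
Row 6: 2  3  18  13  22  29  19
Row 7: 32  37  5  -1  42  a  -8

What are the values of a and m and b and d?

a = -1, m = 24, b = 0, d = 15

Row 7 has 32 + 37 + 5 − 1 + 42 − 8 = 107; the blank must be 106 − 107 = -1.
Column 6 has -5 + 22 + 7 + 30 + 29 − 1 = 82; the blank must be 106 − 82 = 24.
Row 5 has 4 − 3 + 22 + 18 + 24 + 41 = 106; the blank must be 106 − 106 = 0.
Row 1 has 18 + 6 + 24 + 21 − 5 + 27 = 91; the blank must be 106 − 91 = 15.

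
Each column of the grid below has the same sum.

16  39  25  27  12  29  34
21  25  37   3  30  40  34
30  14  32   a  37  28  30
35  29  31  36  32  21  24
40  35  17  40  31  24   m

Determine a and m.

a = 36, m = 20

Columns 2 and 3 both add up to 142, so every column sums to 142.
Column 4: 27 + 3 + 36 + 40 = 106, so the missing entry is 142 − 106 = 36.
Column 7: 34 + 34 + 30 + 24 = 122, so the missing entry is 142 − 122 = 20.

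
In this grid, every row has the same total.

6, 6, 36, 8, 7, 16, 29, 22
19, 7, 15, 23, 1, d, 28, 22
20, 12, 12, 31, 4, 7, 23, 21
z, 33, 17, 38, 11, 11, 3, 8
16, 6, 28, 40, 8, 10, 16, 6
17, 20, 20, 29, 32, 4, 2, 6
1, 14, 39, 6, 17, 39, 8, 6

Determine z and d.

The complete rows each total 130.
Row 4 is missing 130 − 121 = 9 (since 33 + 17 + 38 + 11 + 11 + 3 + 8 = 121).
Row 2 is missing 130 − 115 = 15 (since 19 + 7 + 15 + 23 + 1 + 28 + 22 = 115).

z = 9, d = 15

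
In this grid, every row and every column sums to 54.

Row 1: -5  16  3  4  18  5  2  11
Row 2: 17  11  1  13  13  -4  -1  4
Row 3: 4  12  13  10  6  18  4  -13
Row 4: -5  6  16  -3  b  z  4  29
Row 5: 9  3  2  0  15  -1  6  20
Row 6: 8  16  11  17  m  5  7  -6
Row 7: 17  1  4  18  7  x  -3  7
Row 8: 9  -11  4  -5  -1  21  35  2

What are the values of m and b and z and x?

The known cells in row 6 total 58, leaving 54 − 58 = -4 for the blank.
The known cells in row 7 total 51, leaving 54 − 51 = 3 for the blank.
The known cells in column 5 total 54, leaving 54 − 54 = 0 for the blank.
The known cells in row 4 total 47, leaving 54 − 47 = 7 for the blank.

m = -4, b = 0, z = 7, x = 3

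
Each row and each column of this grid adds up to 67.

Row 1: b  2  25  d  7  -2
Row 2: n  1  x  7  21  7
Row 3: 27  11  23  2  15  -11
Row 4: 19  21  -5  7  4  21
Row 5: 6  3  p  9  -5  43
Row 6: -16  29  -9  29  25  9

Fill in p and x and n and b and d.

The known cells in column 4 total 54, leaving 67 − 54 = 13 for the blank.
The known cells in row 1 total 45, leaving 67 − 45 = 22 for the blank.
The known cells in row 5 total 56, leaving 67 − 56 = 11 for the blank.
The known cells in column 3 total 45, leaving 67 − 45 = 22 for the blank.
The known cells in row 2 total 58, leaving 67 − 58 = 9 for the blank.

p = 11, x = 22, n = 9, b = 22, d = 13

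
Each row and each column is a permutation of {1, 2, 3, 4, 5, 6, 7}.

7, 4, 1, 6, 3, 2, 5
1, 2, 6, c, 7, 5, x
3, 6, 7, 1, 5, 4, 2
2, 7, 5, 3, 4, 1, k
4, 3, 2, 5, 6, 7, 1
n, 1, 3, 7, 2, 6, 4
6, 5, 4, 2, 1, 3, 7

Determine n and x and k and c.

At (row 2, col 4): column 4 already has {1, 2, 3, 5, 6, 7}, so the value is 4.
Cell (2,7): row 2 already has {1, 2, 4, 5, 6, 7} → 3.
For row 6, column 1: row 6 already has {1, 2, 3, 4, 6, 7}; that leaves 5.
At (row 4, col 7): row 4 already has {1, 2, 3, 4, 5, 7}, so the value is 6.

n = 5, x = 3, k = 6, c = 4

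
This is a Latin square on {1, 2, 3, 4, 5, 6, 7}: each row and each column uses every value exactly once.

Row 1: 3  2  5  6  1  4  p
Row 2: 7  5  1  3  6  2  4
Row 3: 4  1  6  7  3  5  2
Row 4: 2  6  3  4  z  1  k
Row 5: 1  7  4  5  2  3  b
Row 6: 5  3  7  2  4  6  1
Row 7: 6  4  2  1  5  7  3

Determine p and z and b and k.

For row 5, column 7: row 5 already has {1, 2, 3, 4, 5, 7}; that leaves 6.
At (row 4, col 5): column 5 already has {1, 2, 3, 4, 5, 6}, so the value is 7.
For row 4, column 7: row 4 already has {1, 2, 3, 4, 6, 7}; that leaves 5.
For row 1, column 7: row 1 already has {1, 2, 3, 4, 5, 6}; that leaves 7.

p = 7, z = 7, b = 6, k = 5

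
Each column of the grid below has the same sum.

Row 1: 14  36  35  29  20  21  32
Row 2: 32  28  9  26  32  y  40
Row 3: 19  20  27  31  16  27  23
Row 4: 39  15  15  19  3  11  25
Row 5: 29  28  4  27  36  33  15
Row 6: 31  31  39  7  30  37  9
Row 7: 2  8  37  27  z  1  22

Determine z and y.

The complete columns each total 166.
Column 5 is missing 166 − 137 = 29 (since 20 + 32 + 16 + 3 + 36 + 30 = 137).
Column 6 is missing 166 − 130 = 36 (since 21 + 27 + 11 + 33 + 37 + 1 = 130).

z = 29, y = 36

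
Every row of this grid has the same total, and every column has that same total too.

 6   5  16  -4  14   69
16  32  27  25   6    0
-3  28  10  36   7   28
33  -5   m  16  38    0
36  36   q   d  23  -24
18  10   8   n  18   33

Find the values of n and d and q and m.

n = 19, d = 14, q = 21, m = 24

Rows 1 and 2 both sum to 106, so that's the common total.
The known cells in row 6 total 87, leaving 106 − 87 = 19 for the blank.
The known cells in row 4 total 82, leaving 106 − 82 = 24 for the blank.
The known cells in column 3 total 85, leaving 106 − 85 = 21 for the blank.
The known cells in row 5 total 92, leaving 106 − 92 = 14 for the blank.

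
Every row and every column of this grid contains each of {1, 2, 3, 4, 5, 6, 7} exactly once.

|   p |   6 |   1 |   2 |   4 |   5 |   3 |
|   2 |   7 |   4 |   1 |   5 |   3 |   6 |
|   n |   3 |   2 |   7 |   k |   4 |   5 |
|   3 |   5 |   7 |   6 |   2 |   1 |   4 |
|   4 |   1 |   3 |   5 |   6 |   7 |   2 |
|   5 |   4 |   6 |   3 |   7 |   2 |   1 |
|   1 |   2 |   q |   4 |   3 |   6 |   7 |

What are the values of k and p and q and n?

k = 1, p = 7, q = 5, n = 6

Cell (7,3): row 7 already has {1, 2, 3, 4, 6, 7} → 5.
For row 3, column 5: column 5 already has {2, 3, 4, 5, 6, 7}; that leaves 1.
Cell (3,1): row 3 already has {1, 2, 3, 4, 5, 7} → 6.
At (row 1, col 1): row 1 already has {1, 2, 3, 4, 5, 6}, so the value is 7.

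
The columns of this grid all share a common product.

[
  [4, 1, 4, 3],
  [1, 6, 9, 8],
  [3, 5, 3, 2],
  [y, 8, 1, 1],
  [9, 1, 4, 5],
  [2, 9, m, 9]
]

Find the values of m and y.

Columns 2 and 4 each multiply to 2160, so every column has product 2160.
Column 3: 4×9×3×1×4 = 432, so the missing entry is 2160 ÷ 432 = 5.
Column 1: 4×1×3×9×2 = 216, so the missing entry is 2160 ÷ 216 = 10.

m = 5, y = 10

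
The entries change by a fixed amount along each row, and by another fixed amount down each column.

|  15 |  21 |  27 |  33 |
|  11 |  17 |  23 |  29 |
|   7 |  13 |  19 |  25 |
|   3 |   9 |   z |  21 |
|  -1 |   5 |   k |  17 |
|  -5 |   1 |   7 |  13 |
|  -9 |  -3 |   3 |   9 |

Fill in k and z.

k = 11, z = 15

Along each row the entries change by 6 per step; down each column they change by -4.
Row 5: from -1 at column 1, stepping by 6 to column 3 gives 11.
Row 4: from 3 at column 1, stepping by 6 to column 3 gives 15.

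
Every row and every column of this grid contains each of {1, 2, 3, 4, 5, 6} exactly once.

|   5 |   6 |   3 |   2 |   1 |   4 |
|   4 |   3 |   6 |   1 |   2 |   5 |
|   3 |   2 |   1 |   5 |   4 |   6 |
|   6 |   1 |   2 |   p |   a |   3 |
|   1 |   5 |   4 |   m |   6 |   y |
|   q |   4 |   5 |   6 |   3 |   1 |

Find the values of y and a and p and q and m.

For row 4, column 5: column 5 already has {1, 2, 3, 4, 6}; that leaves 5.
At (row 5, col 6): column 6 already has {1, 3, 4, 5, 6}, so the value is 2.
At (row 5, col 4): row 5 already has {1, 2, 4, 5, 6}, so the value is 3.
Cell (4,4): row 4 already has {1, 2, 3, 5, 6} → 4.
At (row 6, col 1): row 6 already has {1, 3, 4, 5, 6}, so the value is 2.

y = 2, a = 5, p = 4, q = 2, m = 3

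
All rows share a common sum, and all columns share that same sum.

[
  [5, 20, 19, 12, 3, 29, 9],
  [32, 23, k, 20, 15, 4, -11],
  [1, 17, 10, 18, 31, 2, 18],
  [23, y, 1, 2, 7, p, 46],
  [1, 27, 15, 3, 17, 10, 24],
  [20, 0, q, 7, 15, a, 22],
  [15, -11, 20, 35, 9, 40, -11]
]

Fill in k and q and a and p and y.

k = 14, q = 18, a = 15, p = -3, y = 21

Rows 1 and 3 both sum to 97, so that's the common total.
The known cells in row 2 total 83, leaving 97 − 83 = 14 for the blank.
The known cells in column 2 total 76, leaving 97 − 76 = 21 for the blank.
The known cells in row 4 total 100, leaving 97 − 100 = -3 for the blank.
The known cells in column 6 total 82, leaving 97 − 82 = 15 for the blank.
The known cells in row 6 total 79, leaving 97 − 79 = 18 for the blank.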